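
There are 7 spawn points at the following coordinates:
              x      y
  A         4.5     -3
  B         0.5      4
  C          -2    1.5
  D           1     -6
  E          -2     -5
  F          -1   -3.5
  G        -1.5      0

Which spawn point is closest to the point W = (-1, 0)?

G

Since √ is increasing, it suffices to compare squared distances:
|WA|² = (-1−4.5)² + (0−(-3))² = 30.25 + 9 = 39.25
|WB|² = (-1−0.5)² + (0−4)² = 2.25 + 16 = 18.25
|WC|² = (-1−(-2))² + (0−1.5)² = 1 + 2.25 = 3.25
|WD|² = (-1−1)² + (0−(-6))² = 4 + 36 = 40
|WE|² = (-1−(-2))² + (0−(-5))² = 1 + 25 = 26
|WF|² = (-1−(-1))² + (0−(-3.5))² = 0 + 12.25 = 12.25
|WG|² = (-1−(-1.5))² + (0−0)² = 0.25 + 0 = 0.25
Minimum is at G.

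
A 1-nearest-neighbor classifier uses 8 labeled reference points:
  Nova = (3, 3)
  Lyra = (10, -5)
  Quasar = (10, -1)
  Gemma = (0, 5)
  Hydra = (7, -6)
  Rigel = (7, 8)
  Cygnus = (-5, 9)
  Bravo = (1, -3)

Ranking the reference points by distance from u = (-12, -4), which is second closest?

Cygnus

Compare squared distances (the ordering matches that of the actual distances):
d²(u, Nova) = (-12−3)² + (-4−3)² = 225 + 49 = 274
d²(u, Lyra) = (-12−10)² + (-4−(-5))² = 484 + 1 = 485
d²(u, Quasar) = (-12−10)² + (-4−(-1))² = 484 + 9 = 493
d²(u, Gemma) = (-12−0)² + (-4−5)² = 144 + 81 = 225
d²(u, Hydra) = (-12−7)² + (-4−(-6))² = 361 + 4 = 365
d²(u, Rigel) = (-12−7)² + (-4−8)² = 361 + 144 = 505
d²(u, Cygnus) = (-12−(-5))² + (-4−9)² = 49 + 169 = 218
d²(u, Bravo) = (-12−1)² + (-4−(-3))² = 169 + 1 = 170
Sorted ascending: Bravo, Cygnus, Gemma, … — the second-nearest is Cygnus.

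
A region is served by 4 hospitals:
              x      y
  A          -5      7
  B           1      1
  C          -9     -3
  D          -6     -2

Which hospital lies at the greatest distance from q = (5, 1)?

C

Since √ is increasing, it suffices to compare squared distances:
|qA|² = (5−(-5))² + (1−7)² = 100 + 36 = 136
|qB|² = (5−1)² + (1−1)² = 16 + 0 = 16
|qC|² = (5−(-9))² + (1−(-3))² = 196 + 16 = 212
|qD|² = (5−(-6))² + (1−(-2))² = 121 + 9 = 130
The largest is to C.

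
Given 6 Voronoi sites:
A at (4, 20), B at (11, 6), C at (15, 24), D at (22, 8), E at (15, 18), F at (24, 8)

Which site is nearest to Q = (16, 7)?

B

Compare squared distances (the ordering matches that of the actual distances):
|QA|² = 144 + 169 = 313
|QB|² = 25 + 1 = 26
|QC|² = 1 + 289 = 290
|QD|² = 36 + 1 = 37
|QE|² = 1 + 121 = 122
|QF|² = 64 + 1 = 65
Minimum is at B.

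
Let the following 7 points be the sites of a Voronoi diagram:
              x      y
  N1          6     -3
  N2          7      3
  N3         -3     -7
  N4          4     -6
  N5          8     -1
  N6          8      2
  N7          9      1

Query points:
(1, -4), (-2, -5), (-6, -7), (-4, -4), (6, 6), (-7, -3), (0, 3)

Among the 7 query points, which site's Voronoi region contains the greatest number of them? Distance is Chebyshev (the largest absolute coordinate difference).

(1, -4) — d to each: N1:5, N2:7, N3:4, N4:3, N5:7, N6:7, N7:8 → nearest is N4
(-2, -5) — d to each: N1:8, N2:9, N3:2, N4:6, N5:10, N6:10, N7:11 → nearest is N3
(-6, -7) — d to each: N1:12, N2:13, N3:3, N4:10, N5:14, N6:14, N7:15 → nearest is N3
(-4, -4) — d to each: N1:10, N2:11, N3:3, N4:8, N5:12, N6:12, N7:13 → nearest is N3
(6, 6) — d to each: N1:9, N2:3, N3:13, N4:12, N5:7, N6:4, N7:5 → nearest is N2
(-7, -3) — d to each: N1:13, N2:14, N3:4, N4:11, N5:15, N6:15, N7:16 → nearest is N3
(0, 3) — d to each: N1:6, N2:7, N3:10, N4:9, N5:8, N6:8, N7:9 → nearest is N1
Tally — N1:1, N2:1, N3:4, N4:1. N3 captures the most (4).

N3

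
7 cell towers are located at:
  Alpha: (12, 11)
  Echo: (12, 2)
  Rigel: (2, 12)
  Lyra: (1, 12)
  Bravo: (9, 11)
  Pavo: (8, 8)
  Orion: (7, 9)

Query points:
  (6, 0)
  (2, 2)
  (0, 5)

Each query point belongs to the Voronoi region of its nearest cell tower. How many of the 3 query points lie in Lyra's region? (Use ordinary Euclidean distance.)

(6, 0) — d² to each: Alpha:157, Echo:40, Rigel:160, Lyra:169, Bravo:130, Pavo:68, Orion:82 → nearest is Echo
(2, 2) — d² to each: Alpha:181, Echo:100, Rigel:100, Lyra:101, Bravo:130, Pavo:72, Orion:74 → nearest is Pavo
(0, 5) — d² to each: Alpha:180, Echo:153, Rigel:53, Lyra:50, Bravo:117, Pavo:73, Orion:65 → nearest is Lyra
1 of the 3 points has Lyra as nearest.

1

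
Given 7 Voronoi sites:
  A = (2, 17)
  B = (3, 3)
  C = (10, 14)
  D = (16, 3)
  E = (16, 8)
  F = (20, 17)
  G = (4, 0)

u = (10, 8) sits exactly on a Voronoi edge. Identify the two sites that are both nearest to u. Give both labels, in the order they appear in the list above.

C and E

Squared distances from u to each site:
|uA|² = (10−2)² + (8−17)² = 64 + 81 = 145
|uB|² = (10−3)² + (8−3)² = 49 + 25 = 74
|uC|² = (10−10)² + (8−14)² = 0 + 36 = 36
|uD|² = (10−16)² + (8−3)² = 36 + 25 = 61
|uE|² = (10−16)² + (8−8)² = 36 + 0 = 36
|uF|² = (10−20)² + (8−17)² = 100 + 81 = 181
|uG|² = (10−4)² + (8−0)² = 36 + 64 = 100
u is equidistant from C and E (both at squared distance 36), and every other site is strictly farther — so u lies on the C–E Voronoi edge.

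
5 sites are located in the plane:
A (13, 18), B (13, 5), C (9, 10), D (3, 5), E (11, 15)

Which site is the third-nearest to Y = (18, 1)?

D

Compare squared distances (the ordering matches that of the actual distances):
|YA|² = 25 + 289 = 314
|YB|² = 25 + 16 = 41
|YC|² = 81 + 81 = 162
|YD|² = 225 + 16 = 241
|YE|² = 49 + 196 = 245
Sorted ascending: B, C, D, E, … — the third-nearest is D.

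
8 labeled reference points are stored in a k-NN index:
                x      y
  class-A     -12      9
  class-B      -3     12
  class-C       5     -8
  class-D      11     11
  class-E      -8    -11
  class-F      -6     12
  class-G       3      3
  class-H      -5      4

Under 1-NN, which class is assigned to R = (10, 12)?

class-D

Compare squared distances (the ordering matches that of the actual distances):
d²(R, class-A) = 484 + 9 = 493
d²(R, class-B) = 169 + 0 = 169
d²(R, class-C) = 25 + 400 = 425
d²(R, class-D) = 1 + 1 = 2
d²(R, class-E) = 324 + 529 = 853
d²(R, class-F) = 256 + 0 = 256
d²(R, class-G) = 49 + 81 = 130
d²(R, class-H) = 225 + 64 = 289
class-D is nearest.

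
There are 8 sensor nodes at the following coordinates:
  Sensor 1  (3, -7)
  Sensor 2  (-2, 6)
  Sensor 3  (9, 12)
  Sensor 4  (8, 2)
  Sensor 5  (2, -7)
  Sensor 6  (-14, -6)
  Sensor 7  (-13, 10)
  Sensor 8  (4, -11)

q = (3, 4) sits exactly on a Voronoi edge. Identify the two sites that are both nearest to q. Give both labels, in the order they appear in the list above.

Squared distances from q to each site:
d²(q, Sensor 1) = 0 + 121 = 121
d²(q, Sensor 2) = 25 + 4 = 29
d²(q, Sensor 3) = 36 + 64 = 100
d²(q, Sensor 4) = 25 + 4 = 29
d²(q, Sensor 5) = 1 + 121 = 122
d²(q, Sensor 6) = 289 + 100 = 389
d²(q, Sensor 7) = 256 + 36 = 292
d²(q, Sensor 8) = 1 + 225 = 226
q is equidistant from Sensor 2 and Sensor 4 (both at squared distance 29), and every other site is strictly farther — so q lies on the Sensor 2–Sensor 4 Voronoi edge.

Sensor 2 and Sensor 4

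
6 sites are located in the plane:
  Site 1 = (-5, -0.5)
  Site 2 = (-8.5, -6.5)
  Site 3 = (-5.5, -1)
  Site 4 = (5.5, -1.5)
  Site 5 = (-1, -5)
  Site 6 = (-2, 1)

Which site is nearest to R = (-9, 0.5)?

Compare squared distances (the ordering matches that of the actual distances):
d²(R, Site 1) = (-9−(-5))² + (0.5−(-0.5))² = 16 + 1 = 17
d²(R, Site 2) = (-9−(-8.5))² + (0.5−(-6.5))² = 0.25 + 49 = 49.25
d²(R, Site 3) = (-9−(-5.5))² + (0.5−(-1))² = 12.25 + 2.25 = 14.5
d²(R, Site 4) = (-9−5.5)² + (0.5−(-1.5))² = 210.25 + 4 = 214.25
d²(R, Site 5) = (-9−(-1))² + (0.5−(-5))² = 64 + 30.25 = 94.25
d²(R, Site 6) = (-9−(-2))² + (0.5−1)² = 49 + 0.25 = 49.25
Minimum is at Site 3.

Site 3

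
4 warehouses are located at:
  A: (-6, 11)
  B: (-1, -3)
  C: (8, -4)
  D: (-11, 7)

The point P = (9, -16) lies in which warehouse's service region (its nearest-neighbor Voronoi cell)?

C

Since √ is increasing, it suffices to compare squared distances:
|PA|² = (9−(-6))² + (-16−11)² = 225 + 729 = 954
|PB|² = (9−(-1))² + (-16−(-3))² = 100 + 169 = 269
|PC|² = (9−8)² + (-16−(-4))² = 1 + 144 = 145
|PD|² = (9−(-11))² + (-16−7)² = 400 + 529 = 929
Minimum is at C.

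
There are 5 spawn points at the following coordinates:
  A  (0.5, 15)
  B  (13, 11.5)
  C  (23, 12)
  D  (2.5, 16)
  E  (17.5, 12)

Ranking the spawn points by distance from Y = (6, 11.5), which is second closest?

Compare squared distances (the ordering matches that of the actual distances):
|YA|² = (6−0.5)² + (11.5−15)² = 30.25 + 12.25 = 42.5
|YB|² = (6−13)² + (11.5−11.5)² = 49 + 0 = 49
|YC|² = (6−23)² + (11.5−12)² = 289 + 0.25 = 289.25
|YD|² = (6−2.5)² + (11.5−16)² = 12.25 + 20.25 = 32.5
|YE|² = (6−17.5)² + (11.5−12)² = 132.25 + 0.25 = 132.5
Sorted ascending: D, A, B, … — the second-nearest is A.

A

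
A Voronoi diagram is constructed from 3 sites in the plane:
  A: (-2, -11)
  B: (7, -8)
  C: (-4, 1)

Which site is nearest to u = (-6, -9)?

A

Compare squared distances (the ordering matches that of the actual distances):
|uA|² = 16 + 4 = 20
|uB|² = 169 + 1 = 170
|uC|² = 4 + 100 = 104
The smallest is to A, so u lies in the Voronoi region of A.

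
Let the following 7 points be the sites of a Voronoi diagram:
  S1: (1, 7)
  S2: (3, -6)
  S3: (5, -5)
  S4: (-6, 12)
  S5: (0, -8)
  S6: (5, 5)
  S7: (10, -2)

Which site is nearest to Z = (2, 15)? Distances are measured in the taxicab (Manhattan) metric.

S1

d(Z,S1) = |2−1| + |15−7| = 1 + 8 = 9
d(Z,S2) = |2−3| + |15−(-6)| = 1 + 21 = 22
d(Z,S3) = |2−5| + |15−(-5)| = 3 + 20 = 23
d(Z,S4) = |2−(-6)| + |15−12| = 8 + 3 = 11
d(Z,S5) = |2−0| + |15−(-8)| = 2 + 23 = 25
d(Z,S6) = |2−5| + |15−5| = 3 + 10 = 13
d(Z,S7) = |2−10| + |15−(-2)| = 8 + 17 = 25
Minimum is at S1.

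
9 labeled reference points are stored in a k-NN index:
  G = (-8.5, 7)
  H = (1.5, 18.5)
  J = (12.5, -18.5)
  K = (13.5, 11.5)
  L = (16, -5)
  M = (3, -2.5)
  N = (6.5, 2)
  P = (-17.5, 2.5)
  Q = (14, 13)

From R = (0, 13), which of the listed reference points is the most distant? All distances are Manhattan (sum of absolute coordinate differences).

d(R,G) = |0−(-8.5)| + |13−7| = 8.5 + 6 = 14.5
d(R,H) = |0−1.5| + |13−18.5| = 1.5 + 5.5 = 7
d(R,J) = |0−12.5| + |13−(-18.5)| = 12.5 + 31.5 = 44
d(R,K) = |0−13.5| + |13−11.5| = 13.5 + 1.5 = 15
d(R,L) = |0−16| + |13−(-5)| = 16 + 18 = 34
d(R,M) = |0−3| + |13−(-2.5)| = 3 + 15.5 = 18.5
d(R,N) = |0−6.5| + |13−2| = 6.5 + 11 = 17.5
d(R,P) = |0−(-17.5)| + |13−2.5| = 17.5 + 10.5 = 28
d(R,Q) = |0−14| + |13−13| = 14 + 0 = 14
The largest is to J.

J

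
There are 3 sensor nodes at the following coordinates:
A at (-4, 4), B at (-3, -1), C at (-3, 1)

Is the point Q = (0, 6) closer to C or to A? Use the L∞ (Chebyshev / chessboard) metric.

A

d(Q,C) = max(3, 5) = 5
d(Q,A) = max(4, 2) = 4
5 > 4, so A is closer.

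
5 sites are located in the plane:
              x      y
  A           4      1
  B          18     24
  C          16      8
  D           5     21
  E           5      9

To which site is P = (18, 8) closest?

Since √ is increasing, it suffices to compare squared distances:
|PA|² = (18−4)² + (8−1)² = 196 + 49 = 245
|PB|² = (18−18)² + (8−24)² = 0 + 256 = 256
|PC|² = (18−16)² + (8−8)² = 4 + 0 = 4
|PD|² = (18−5)² + (8−21)² = 169 + 169 = 338
|PE|² = (18−5)² + (8−9)² = 169 + 1 = 170
Minimum is at C.

C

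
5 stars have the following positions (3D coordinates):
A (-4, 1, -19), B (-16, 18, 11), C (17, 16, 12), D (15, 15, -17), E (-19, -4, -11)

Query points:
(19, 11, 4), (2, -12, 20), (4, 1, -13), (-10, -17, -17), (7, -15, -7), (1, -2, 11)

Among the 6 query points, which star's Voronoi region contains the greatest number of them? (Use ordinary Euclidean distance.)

C

(19, 11, 4) — d² to each: A:1158, B:1323, C:93, D:473, E:1894 → nearest is C
(2, -12, 20) — d² to each: A:1726, B:1305, C:1073, D:2267, E:1466 → nearest is C
(4, 1, -13) — d² to each: A:100, B:1265, C:1019, D:333, E:558 → nearest is A
(-10, -17, -17) — d² to each: A:364, B:2045, C:2659, D:1649, E:286 → nearest is E
(7, -15, -7) — d² to each: A:521, B:1942, C:1422, D:1064, E:813 → nearest is A
(1, -2, 11) — d² to each: A:934, B:689, C:581, D:1269, E:888 → nearest is C
Tally — A:2, C:3, E:1. C captures the most (3).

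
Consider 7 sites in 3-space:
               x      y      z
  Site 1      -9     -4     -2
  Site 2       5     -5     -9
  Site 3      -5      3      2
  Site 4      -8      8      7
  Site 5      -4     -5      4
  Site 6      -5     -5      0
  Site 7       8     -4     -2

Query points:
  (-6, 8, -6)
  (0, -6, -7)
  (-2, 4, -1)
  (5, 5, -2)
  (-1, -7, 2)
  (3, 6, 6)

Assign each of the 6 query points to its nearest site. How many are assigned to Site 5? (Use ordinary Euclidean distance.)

1

(-6, 8, -6) — d² to each: Site 1:169, Site 2:299, Site 3:90, Site 4:173, Site 5:273, Site 6:206, Site 7:356 → nearest is Site 3
(0, -6, -7) — d² to each: Site 1:110, Site 2:30, Site 3:187, Site 4:456, Site 5:138, Site 6:75, Site 7:93 → nearest is Site 2
(-2, 4, -1) — d² to each: Site 1:114, Site 2:194, Site 3:19, Site 4:116, Site 5:110, Site 6:91, Site 7:165 → nearest is Site 3
(5, 5, -2) — d² to each: Site 1:277, Site 2:149, Site 3:120, Site 4:259, Site 5:217, Site 6:204, Site 7:90 → nearest is Site 7
(-1, -7, 2) — d² to each: Site 1:89, Site 2:161, Site 3:116, Site 4:299, Site 5:17, Site 6:24, Site 7:106 → nearest is Site 5
(3, 6, 6) — d² to each: Site 1:308, Site 2:350, Site 3:89, Site 4:126, Site 5:174, Site 6:221, Site 7:189 → nearest is Site 3
1 of the 6 points has Site 5 as nearest.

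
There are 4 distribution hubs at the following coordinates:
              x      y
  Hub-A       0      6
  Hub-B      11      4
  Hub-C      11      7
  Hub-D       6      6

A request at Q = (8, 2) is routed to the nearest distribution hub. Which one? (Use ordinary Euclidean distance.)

Hub-B

Since √ is increasing, it suffices to compare squared distances:
d²(Q, Hub-A) = (8−0)² + (2−6)² = 64 + 16 = 80
d²(Q, Hub-B) = (8−11)² + (2−4)² = 9 + 4 = 13
d²(Q, Hub-C) = (8−11)² + (2−7)² = 9 + 25 = 34
d²(Q, Hub-D) = (8−6)² + (2−6)² = 4 + 16 = 20
Hub-B is nearest.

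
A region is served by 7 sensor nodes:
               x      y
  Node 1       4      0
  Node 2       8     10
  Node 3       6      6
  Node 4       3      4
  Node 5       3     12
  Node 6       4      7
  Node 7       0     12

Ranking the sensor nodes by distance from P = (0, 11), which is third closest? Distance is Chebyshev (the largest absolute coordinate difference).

d(P, Node 1) = max(4, 11) = 11
d(P, Node 2) = max(8, 1) = 8
d(P, Node 3) = max(6, 5) = 6
d(P, Node 4) = max(3, 7) = 7
d(P, Node 5) = max(3, 1) = 3
d(P, Node 6) = max(4, 4) = 4
d(P, Node 7) = max(0, 1) = 1
Sorted ascending: Node 7, Node 5, Node 6, Node 3, … — the third-nearest is Node 6.

Node 6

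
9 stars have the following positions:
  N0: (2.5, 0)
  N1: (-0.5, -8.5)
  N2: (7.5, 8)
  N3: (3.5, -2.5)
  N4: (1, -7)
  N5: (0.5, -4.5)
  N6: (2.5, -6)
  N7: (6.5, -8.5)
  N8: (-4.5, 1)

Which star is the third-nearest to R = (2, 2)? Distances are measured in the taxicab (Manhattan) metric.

N8

d(R,N0) = 0.5 + 2 = 2.5
d(R,N1) = 2.5 + 10.5 = 13
d(R,N2) = 5.5 + 6 = 11.5
d(R,N3) = 1.5 + 4.5 = 6
d(R,N4) = 1 + 9 = 10
d(R,N5) = 1.5 + 6.5 = 8
d(R,N6) = 0.5 + 8 = 8.5
d(R,N7) = 4.5 + 10.5 = 15
d(R,N8) = 6.5 + 1 = 7.5
Sorted ascending: N0, N3, N8, N5, … — the third-nearest is N8.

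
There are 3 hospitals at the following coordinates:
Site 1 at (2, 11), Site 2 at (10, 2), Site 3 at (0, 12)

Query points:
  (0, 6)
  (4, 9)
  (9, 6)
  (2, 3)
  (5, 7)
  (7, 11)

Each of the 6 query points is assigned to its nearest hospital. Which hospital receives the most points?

(0, 6) — d² to each: Site 1:29, Site 2:116, Site 3:36 → nearest is Site 1
(4, 9) — d² to each: Site 1:8, Site 2:85, Site 3:25 → nearest is Site 1
(9, 6) — d² to each: Site 1:74, Site 2:17, Site 3:117 → nearest is Site 2
(2, 3) — d² to each: Site 1:64, Site 2:65, Site 3:85 → nearest is Site 1
(5, 7) — d² to each: Site 1:25, Site 2:50, Site 3:50 → nearest is Site 1
(7, 11) — d² to each: Site 1:25, Site 2:90, Site 3:50 → nearest is Site 1
Tally — Site 1:5, Site 2:1. Site 1 captures the most (5).

Site 1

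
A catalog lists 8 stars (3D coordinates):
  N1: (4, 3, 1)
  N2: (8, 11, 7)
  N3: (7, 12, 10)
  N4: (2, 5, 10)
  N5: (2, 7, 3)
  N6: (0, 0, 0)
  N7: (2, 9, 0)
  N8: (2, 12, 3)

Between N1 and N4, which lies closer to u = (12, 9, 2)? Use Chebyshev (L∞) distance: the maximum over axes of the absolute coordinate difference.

N1

d(u,N1) = max(8, 6, 1) = 8
d(u,N4) = max(10, 4, 8) = 10
8 < 10, so N1 is closer.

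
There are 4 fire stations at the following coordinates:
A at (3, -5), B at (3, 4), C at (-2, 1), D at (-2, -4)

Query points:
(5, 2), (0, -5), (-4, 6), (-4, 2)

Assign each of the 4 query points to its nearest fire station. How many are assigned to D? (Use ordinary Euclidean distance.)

(5, 2) — d² to each: A:53, B:8, C:50, D:85 → nearest is B
(0, -5) — d² to each: A:9, B:90, C:40, D:5 → nearest is D
(-4, 6) — d² to each: A:170, B:53, C:29, D:104 → nearest is C
(-4, 2) — d² to each: A:98, B:53, C:5, D:40 → nearest is C
1 of the 4 points has D as nearest.

1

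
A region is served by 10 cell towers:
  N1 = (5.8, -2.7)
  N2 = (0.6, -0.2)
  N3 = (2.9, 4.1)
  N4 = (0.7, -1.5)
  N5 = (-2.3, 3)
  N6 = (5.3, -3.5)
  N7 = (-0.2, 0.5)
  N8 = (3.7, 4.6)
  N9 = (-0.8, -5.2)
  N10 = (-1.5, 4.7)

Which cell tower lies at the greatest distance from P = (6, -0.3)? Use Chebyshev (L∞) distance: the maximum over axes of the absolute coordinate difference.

d(P,N1) = max(0.2, 2.4) = 2.4
d(P,N2) = max(5.4, 0.1) = 5.4
d(P,N3) = max(3.1, 4.4) = 4.4
d(P,N4) = max(5.3, 1.2) = 5.3
d(P,N5) = max(8.3, 3.3) = 8.3
d(P,N6) = max(0.7, 3.2) = 3.2
d(P,N7) = max(6.2, 0.8) = 6.2
d(P,N8) = max(2.3, 4.9) = 4.9
d(P,N9) = max(6.8, 4.9) = 6.8
d(P, N10) = max(7.5, 5) = 7.5
The largest is to N5.

N5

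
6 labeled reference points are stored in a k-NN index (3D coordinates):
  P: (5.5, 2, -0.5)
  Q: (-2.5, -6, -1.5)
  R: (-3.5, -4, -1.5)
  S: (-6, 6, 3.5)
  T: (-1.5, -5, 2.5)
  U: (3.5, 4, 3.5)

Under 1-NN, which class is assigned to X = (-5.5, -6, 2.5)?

Since √ is increasing, it suffices to compare squared distances:
|XP|² = (-5.5−5.5)² + (-6−2)² + (2.5−(-0.5))² = 121 + 64 + 9 = 194
|XQ|² = (-5.5−(-2.5))² + (-6−(-6))² + (2.5−(-1.5))² = 9 + 0 + 16 = 25
|XR|² = (-5.5−(-3.5))² + (-6−(-4))² + (2.5−(-1.5))² = 4 + 4 + 16 = 24
|XS|² = (-5.5−(-6))² + (-6−6)² + (2.5−3.5)² = 0.25 + 144 + 1 = 145.25
|XT|² = (-5.5−(-1.5))² + (-6−(-5))² + (2.5−2.5)² = 16 + 1 + 0 = 17
|XU|² = (-5.5−3.5)² + (-6−4)² + (2.5−3.5)² = 81 + 100 + 1 = 182
The smallest is to T, so X lies in the Voronoi region of T.

T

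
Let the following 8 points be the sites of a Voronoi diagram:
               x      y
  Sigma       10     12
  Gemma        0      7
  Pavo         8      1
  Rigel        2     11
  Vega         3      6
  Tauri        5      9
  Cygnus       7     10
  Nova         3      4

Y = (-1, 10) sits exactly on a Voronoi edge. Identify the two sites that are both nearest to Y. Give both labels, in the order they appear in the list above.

Gemma and Rigel

Squared distances from Y to each site:
d²(Y, Sigma) = (-1−10)² + (10−12)² = 121 + 4 = 125
d²(Y, Gemma) = (-1−0)² + (10−7)² = 1 + 9 = 10
d²(Y, Pavo) = (-1−8)² + (10−1)² = 81 + 81 = 162
d²(Y, Rigel) = (-1−2)² + (10−11)² = 9 + 1 = 10
d²(Y, Vega) = (-1−3)² + (10−6)² = 16 + 16 = 32
d²(Y, Tauri) = (-1−5)² + (10−9)² = 36 + 1 = 37
d²(Y, Cygnus) = (-1−7)² + (10−10)² = 64 + 0 = 64
d²(Y, Nova) = (-1−3)² + (10−4)² = 16 + 36 = 52
Y is equidistant from Gemma and Rigel (both at squared distance 10), and every other site is strictly farther — so Y lies on the Gemma–Rigel Voronoi edge.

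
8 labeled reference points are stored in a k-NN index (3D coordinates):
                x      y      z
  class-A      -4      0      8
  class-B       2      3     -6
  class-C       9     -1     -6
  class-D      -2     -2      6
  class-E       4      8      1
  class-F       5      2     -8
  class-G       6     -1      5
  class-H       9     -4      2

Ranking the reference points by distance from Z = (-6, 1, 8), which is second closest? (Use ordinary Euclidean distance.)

Since √ is increasing, it suffices to compare squared distances:
d²(Z, class-A) = (-6−(-4))² + (1−0)² + (8−8)² = 4 + 1 + 0 = 5
d²(Z, class-B) = (-6−2)² + (1−3)² + (8−(-6))² = 64 + 4 + 196 = 264
d²(Z, class-C) = (-6−9)² + (1−(-1))² + (8−(-6))² = 225 + 4 + 196 = 425
d²(Z, class-D) = (-6−(-2))² + (1−(-2))² + (8−6)² = 16 + 9 + 4 = 29
d²(Z, class-E) = (-6−4)² + (1−8)² + (8−1)² = 100 + 49 + 49 = 198
d²(Z, class-F) = (-6−5)² + (1−2)² + (8−(-8))² = 121 + 1 + 256 = 378
d²(Z, class-G) = (-6−6)² + (1−(-1))² + (8−5)² = 144 + 4 + 9 = 157
d²(Z, class-H) = (-6−9)² + (1−(-4))² + (8−2)² = 225 + 25 + 36 = 286
Sorted ascending: class-A, class-D, class-G, … — the second-nearest is class-D.

class-D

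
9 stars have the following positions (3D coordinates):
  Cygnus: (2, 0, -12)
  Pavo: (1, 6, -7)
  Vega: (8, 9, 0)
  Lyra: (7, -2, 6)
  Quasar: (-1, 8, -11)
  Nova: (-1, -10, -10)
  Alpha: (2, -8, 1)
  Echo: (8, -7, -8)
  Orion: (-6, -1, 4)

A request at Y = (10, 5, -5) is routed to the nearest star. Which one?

Vega

Since √ is increasing, it suffices to compare squared distances:
d²(Y, Cygnus) = 64 + 25 + 49 = 138
d²(Y, Pavo) = 81 + 1 + 4 = 86
d²(Y, Vega) = 4 + 16 + 25 = 45
d²(Y, Lyra) = 9 + 49 + 121 = 179
d²(Y, Quasar) = 121 + 9 + 36 = 166
d²(Y, Nova) = 121 + 225 + 25 = 371
d²(Y, Alpha) = 64 + 169 + 36 = 269
d²(Y, Echo) = 4 + 144 + 9 = 157
d²(Y, Orion) = 256 + 36 + 81 = 373
Vega is nearest.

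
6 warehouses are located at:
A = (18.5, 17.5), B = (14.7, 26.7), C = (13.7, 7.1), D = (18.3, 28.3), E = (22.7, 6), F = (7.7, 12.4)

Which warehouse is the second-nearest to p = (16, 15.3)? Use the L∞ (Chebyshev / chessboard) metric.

d(p,A) = max(2.5, 2.2) = 2.5
d(p,B) = max(1.3, 11.4) = 11.4
d(p,C) = max(2.3, 8.2) = 8.2
d(p,D) = max(2.3, 13) = 13
d(p,E) = max(6.7, 9.3) = 9.3
d(p,F) = max(8.3, 2.9) = 8.3
Sorted ascending: A, C, F, … — the second-nearest is C.

C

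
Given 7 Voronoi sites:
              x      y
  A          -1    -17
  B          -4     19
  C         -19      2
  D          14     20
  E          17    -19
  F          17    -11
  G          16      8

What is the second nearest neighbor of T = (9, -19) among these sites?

A

Squared Euclidean distances:
|TA|² = (9−(-1))² + (-19−(-17))² = 100 + 4 = 104
|TB|² = (9−(-4))² + (-19−19)² = 169 + 1444 = 1613
|TC|² = (9−(-19))² + (-19−2)² = 784 + 441 = 1225
|TD|² = (9−14)² + (-19−20)² = 25 + 1521 = 1546
|TE|² = (9−17)² + (-19−(-19))² = 64 + 0 = 64
|TF|² = (9−17)² + (-19−(-11))² = 64 + 64 = 128
|TG|² = (9−16)² + (-19−8)² = 49 + 729 = 778
Sorted ascending: E, A, F, … — the second-nearest is A.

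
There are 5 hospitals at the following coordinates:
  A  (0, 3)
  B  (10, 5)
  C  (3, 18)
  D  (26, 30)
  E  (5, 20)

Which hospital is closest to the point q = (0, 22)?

Squared Euclidean distances:
|qA|² = (0−0)² + (22−3)² = 0 + 361 = 361
|qB|² = (0−10)² + (22−5)² = 100 + 289 = 389
|qC|² = (0−3)² + (22−18)² = 9 + 16 = 25
|qD|² = (0−26)² + (22−30)² = 676 + 64 = 740
|qE|² = (0−5)² + (22−20)² = 25 + 4 = 29
The smallest is to C, so q lies in the Voronoi region of C.

C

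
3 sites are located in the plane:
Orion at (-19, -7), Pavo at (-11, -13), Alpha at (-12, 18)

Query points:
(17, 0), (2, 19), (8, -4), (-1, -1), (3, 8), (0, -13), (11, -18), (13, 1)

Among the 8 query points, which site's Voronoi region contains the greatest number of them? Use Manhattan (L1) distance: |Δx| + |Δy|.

(17, 0) — d to each: Orion:43, Pavo:41, Alpha:47 → nearest is Pavo
(2, 19) — d to each: Orion:47, Pavo:45, Alpha:15 → nearest is Alpha
(8, -4) — d to each: Orion:30, Pavo:28, Alpha:42 → nearest is Pavo
(-1, -1) — d to each: Orion:24, Pavo:22, Alpha:30 → nearest is Pavo
(3, 8) — d to each: Orion:37, Pavo:35, Alpha:25 → nearest is Alpha
(0, -13) — d to each: Orion:25, Pavo:11, Alpha:43 → nearest is Pavo
(11, -18) — d to each: Orion:41, Pavo:27, Alpha:59 → nearest is Pavo
(13, 1) — d to each: Orion:40, Pavo:38, Alpha:42 → nearest is Pavo
Tally — Pavo:6, Alpha:2. Pavo captures the most (6).

Pavo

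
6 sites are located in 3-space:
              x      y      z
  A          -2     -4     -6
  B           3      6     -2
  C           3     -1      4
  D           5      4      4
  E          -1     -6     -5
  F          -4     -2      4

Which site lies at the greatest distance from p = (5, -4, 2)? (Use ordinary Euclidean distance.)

Since √ is increasing, it suffices to compare squared distances:
|pA|² = (5−(-2))² + (-4−(-4))² + (2−(-6))² = 49 + 0 + 64 = 113
|pB|² = (5−3)² + (-4−6)² + (2−(-2))² = 4 + 100 + 16 = 120
|pC|² = (5−3)² + (-4−(-1))² + (2−4)² = 4 + 9 + 4 = 17
|pD|² = (5−5)² + (-4−4)² + (2−4)² = 0 + 64 + 4 = 68
|pE|² = (5−(-1))² + (-4−(-6))² + (2−(-5))² = 36 + 4 + 49 = 89
|pF|² = (5−(-4))² + (-4−(-2))² + (2−4)² = 81 + 4 + 4 = 89
The largest is to B.

B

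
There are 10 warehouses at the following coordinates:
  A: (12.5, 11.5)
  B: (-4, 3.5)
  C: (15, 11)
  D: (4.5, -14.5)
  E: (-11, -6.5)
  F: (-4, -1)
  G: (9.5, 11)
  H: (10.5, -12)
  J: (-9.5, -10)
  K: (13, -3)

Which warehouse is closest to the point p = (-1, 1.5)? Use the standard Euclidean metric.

B

Squared Euclidean distances:
|pA|² = (-1−12.5)² + (1.5−11.5)² = 182.25 + 100 = 282.25
|pB|² = (-1−(-4))² + (1.5−3.5)² = 9 + 4 = 13
|pC|² = (-1−15)² + (1.5−11)² = 256 + 90.25 = 346.25
|pD|² = (-1−4.5)² + (1.5−(-14.5))² = 30.25 + 256 = 286.25
|pE|² = (-1−(-11))² + (1.5−(-6.5))² = 100 + 64 = 164
|pF|² = (-1−(-4))² + (1.5−(-1))² = 9 + 6.25 = 15.25
|pG|² = (-1−9.5)² + (1.5−11)² = 110.25 + 90.25 = 200.5
|pH|² = (-1−10.5)² + (1.5−(-12))² = 132.25 + 182.25 = 314.5
|pJ|² = (-1−(-9.5))² + (1.5−(-10))² = 72.25 + 132.25 = 204.5
|pK|² = (-1−13)² + (1.5−(-3))² = 196 + 20.25 = 216.25
Minimum is at B.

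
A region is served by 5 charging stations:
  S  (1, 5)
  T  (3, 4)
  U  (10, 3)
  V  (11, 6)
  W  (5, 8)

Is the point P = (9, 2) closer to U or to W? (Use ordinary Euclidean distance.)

U

Compare squared distances:
|PU|² = (9−10)² + (2−3)² = 1 + 1 = 2
|PW|² = (9−5)² + (2−8)² = 16 + 36 = 52
2 < 52, so U is closer.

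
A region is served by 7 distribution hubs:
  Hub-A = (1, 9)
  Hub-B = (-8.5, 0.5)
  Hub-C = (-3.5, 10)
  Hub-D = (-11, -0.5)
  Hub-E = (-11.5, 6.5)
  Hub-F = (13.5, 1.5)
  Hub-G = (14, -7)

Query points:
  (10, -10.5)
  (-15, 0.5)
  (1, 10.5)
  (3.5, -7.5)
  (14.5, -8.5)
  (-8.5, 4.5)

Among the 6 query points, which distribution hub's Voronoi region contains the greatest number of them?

Hub-G

(10, -10.5) — d² to each: Hub-A:461.25, Hub-B:463.25, Hub-C:602.5, Hub-D:541, Hub-E:751.25, Hub-F:156.25, Hub-G:28.25 → nearest is Hub-G
(-15, 0.5) — d² to each: Hub-A:328.25, Hub-B:42.25, Hub-C:222.5, Hub-D:17, Hub-E:48.25, Hub-F:813.25, Hub-G:897.25 → nearest is Hub-D
(1, 10.5) — d² to each: Hub-A:2.25, Hub-B:190.25, Hub-C:20.5, Hub-D:265, Hub-E:172.25, Hub-F:237.25, Hub-G:475.25 → nearest is Hub-A
(3.5, -7.5) — d² to each: Hub-A:278.5, Hub-B:208, Hub-C:355.25, Hub-D:259.25, Hub-E:421, Hub-F:181, Hub-G:110.5 → nearest is Hub-G
(14.5, -8.5) — d² to each: Hub-A:488.5, Hub-B:610, Hub-C:666.25, Hub-D:714.25, Hub-E:901, Hub-F:101, Hub-G:2.5 → nearest is Hub-G
(-8.5, 4.5) — d² to each: Hub-A:110.5, Hub-B:16, Hub-C:55.25, Hub-D:31.25, Hub-E:13, Hub-F:493, Hub-G:638.5 → nearest is Hub-E
Tally — Hub-A:1, Hub-D:1, Hub-E:1, Hub-G:3. Hub-G captures the most (3).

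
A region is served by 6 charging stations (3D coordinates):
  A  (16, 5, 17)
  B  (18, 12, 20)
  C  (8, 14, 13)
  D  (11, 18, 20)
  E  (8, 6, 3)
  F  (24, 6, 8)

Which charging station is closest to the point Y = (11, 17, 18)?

D

Squared Euclidean distances:
|YA|² = (11−16)² + (17−5)² + (18−17)² = 25 + 144 + 1 = 170
|YB|² = (11−18)² + (17−12)² + (18−20)² = 49 + 25 + 4 = 78
|YC|² = (11−8)² + (17−14)² + (18−13)² = 9 + 9 + 25 = 43
|YD|² = (11−11)² + (17−18)² + (18−20)² = 0 + 1 + 4 = 5
|YE|² = (11−8)² + (17−6)² + (18−3)² = 9 + 121 + 225 = 355
|YF|² = (11−24)² + (17−6)² + (18−8)² = 169 + 121 + 100 = 390
Minimum is at D.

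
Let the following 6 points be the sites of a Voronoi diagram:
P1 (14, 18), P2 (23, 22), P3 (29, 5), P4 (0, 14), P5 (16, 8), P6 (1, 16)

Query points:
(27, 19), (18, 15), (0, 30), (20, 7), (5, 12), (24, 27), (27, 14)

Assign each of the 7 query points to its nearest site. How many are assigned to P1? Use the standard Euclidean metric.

1

(27, 19) — d² to each: P1:170, P2:25, P3:200, P4:754, P5:242, P6:685 → nearest is P2
(18, 15) — d² to each: P1:25, P2:74, P3:221, P4:325, P5:53, P6:290 → nearest is P1
(0, 30) — d² to each: P1:340, P2:593, P3:1466, P4:256, P5:740, P6:197 → nearest is P6
(20, 7) — d² to each: P1:157, P2:234, P3:85, P4:449, P5:17, P6:442 → nearest is P5
(5, 12) — d² to each: P1:117, P2:424, P3:625, P4:29, P5:137, P6:32 → nearest is P4
(24, 27) — d² to each: P1:181, P2:26, P3:509, P4:745, P5:425, P6:650 → nearest is P2
(27, 14) — d² to each: P1:185, P2:80, P3:85, P4:729, P5:157, P6:680 → nearest is P2
1 of the 7 points has P1 as nearest.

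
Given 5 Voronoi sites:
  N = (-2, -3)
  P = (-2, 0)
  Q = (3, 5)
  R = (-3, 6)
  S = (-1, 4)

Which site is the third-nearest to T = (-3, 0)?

S

Squared Euclidean distances:
|TN|² = (-3−(-2))² + (0−(-3))² = 1 + 9 = 10
|TP|² = (-3−(-2))² + (0−0)² = 1 + 0 = 1
|TQ|² = (-3−3)² + (0−5)² = 36 + 25 = 61
|TR|² = (-3−(-3))² + (0−6)² = 0 + 36 = 36
|TS|² = (-3−(-1))² + (0−4)² = 4 + 16 = 20
Sorted ascending: P, N, S, R, … — the third-nearest is S.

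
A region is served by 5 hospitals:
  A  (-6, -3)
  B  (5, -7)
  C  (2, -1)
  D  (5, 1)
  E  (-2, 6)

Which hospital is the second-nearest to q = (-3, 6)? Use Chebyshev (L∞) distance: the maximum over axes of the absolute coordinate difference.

d(q,A) = max(3, 9) = 9
d(q,B) = max(8, 13) = 13
d(q,C) = max(5, 7) = 7
d(q,D) = max(8, 5) = 8
d(q,E) = max(1, 0) = 1
Sorted ascending: E, C, D, … — the second-nearest is C.

C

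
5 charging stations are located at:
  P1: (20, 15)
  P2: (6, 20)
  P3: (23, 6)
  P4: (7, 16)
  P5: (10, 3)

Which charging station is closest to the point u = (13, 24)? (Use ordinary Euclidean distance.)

Squared Euclidean distances:
|uP1|² = (13−20)² + (24−15)² = 49 + 81 = 130
|uP2|² = (13−6)² + (24−20)² = 49 + 16 = 65
|uP3|² = (13−23)² + (24−6)² = 100 + 324 = 424
|uP4|² = (13−7)² + (24−16)² = 36 + 64 = 100
|uP5|² = (13−10)² + (24−3)² = 9 + 441 = 450
P2 is nearest.

P2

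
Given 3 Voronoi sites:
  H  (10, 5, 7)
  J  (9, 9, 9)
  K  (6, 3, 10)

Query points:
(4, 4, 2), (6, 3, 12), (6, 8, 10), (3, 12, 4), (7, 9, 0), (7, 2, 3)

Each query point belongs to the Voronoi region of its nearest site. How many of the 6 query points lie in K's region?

(4, 4, 2) — d² to each: H:62, J:99, K:69 → nearest is H
(6, 3, 12) — d² to each: H:45, J:54, K:4 → nearest is K
(6, 8, 10) — d² to each: H:34, J:11, K:25 → nearest is J
(3, 12, 4) — d² to each: H:107, J:70, K:126 → nearest is J
(7, 9, 0) — d² to each: H:74, J:85, K:137 → nearest is H
(7, 2, 3) — d² to each: H:34, J:89, K:51 → nearest is H
1 of the 6 points has K as nearest.

1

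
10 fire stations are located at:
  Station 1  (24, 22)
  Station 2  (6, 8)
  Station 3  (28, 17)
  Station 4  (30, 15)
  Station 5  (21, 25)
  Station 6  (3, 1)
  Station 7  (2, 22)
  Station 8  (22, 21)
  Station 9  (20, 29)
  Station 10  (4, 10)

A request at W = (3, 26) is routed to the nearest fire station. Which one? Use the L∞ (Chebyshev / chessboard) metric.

d(W, Station 1) = max(21, 4) = 21
d(W, Station 2) = max(3, 18) = 18
d(W, Station 3) = max(25, 9) = 25
d(W, Station 4) = max(27, 11) = 27
d(W, Station 5) = max(18, 1) = 18
d(W, Station 6) = max(0, 25) = 25
d(W, Station 7) = max(1, 4) = 4
d(W, Station 8) = max(19, 5) = 19
d(W, Station 9) = max(17, 3) = 17
d(W, Station 10) = max(1, 16) = 16
Station 7 is nearest.

Station 7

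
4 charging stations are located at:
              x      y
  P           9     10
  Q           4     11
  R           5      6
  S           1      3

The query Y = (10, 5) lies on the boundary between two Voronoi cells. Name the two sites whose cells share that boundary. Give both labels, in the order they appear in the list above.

P and R

Squared distances from Y to each site:
|YP|² = (10−9)² + (5−10)² = 1 + 25 = 26
|YQ|² = (10−4)² + (5−11)² = 36 + 36 = 72
|YR|² = (10−5)² + (5−6)² = 25 + 1 = 26
|YS|² = (10−1)² + (5−3)² = 81 + 4 = 85
Y is equidistant from P and R (both at squared distance 26), and every other site is strictly farther — so Y lies on the P–R Voronoi edge.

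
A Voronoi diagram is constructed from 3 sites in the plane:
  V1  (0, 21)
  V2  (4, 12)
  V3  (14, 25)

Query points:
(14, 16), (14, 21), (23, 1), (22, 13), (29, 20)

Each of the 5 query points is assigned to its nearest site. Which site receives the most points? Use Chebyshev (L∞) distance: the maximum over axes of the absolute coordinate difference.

(14, 16) — d to each: V1:14, V2:10, V3:9 → nearest is V3
(14, 21) — d to each: V1:14, V2:10, V3:4 → nearest is V3
(23, 1) — d to each: V1:23, V2:19, V3:24 → nearest is V2
(22, 13) — d to each: V1:22, V2:18, V3:12 → nearest is V3
(29, 20) — d to each: V1:29, V2:25, V3:15 → nearest is V3
Tally — V2:1, V3:4. V3 captures the most (4).

V3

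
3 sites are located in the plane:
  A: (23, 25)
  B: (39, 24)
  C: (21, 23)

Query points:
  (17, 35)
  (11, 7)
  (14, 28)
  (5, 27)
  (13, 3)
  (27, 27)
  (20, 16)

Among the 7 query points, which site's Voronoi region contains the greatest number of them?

C

(17, 35) — d² to each: A:136, B:605, C:160 → nearest is A
(11, 7) — d² to each: A:468, B:1073, C:356 → nearest is C
(14, 28) — d² to each: A:90, B:641, C:74 → nearest is C
(5, 27) — d² to each: A:328, B:1165, C:272 → nearest is C
(13, 3) — d² to each: A:584, B:1117, C:464 → nearest is C
(27, 27) — d² to each: A:20, B:153, C:52 → nearest is A
(20, 16) — d² to each: A:90, B:425, C:50 → nearest is C
Tally — A:2, C:5. C captures the most (5).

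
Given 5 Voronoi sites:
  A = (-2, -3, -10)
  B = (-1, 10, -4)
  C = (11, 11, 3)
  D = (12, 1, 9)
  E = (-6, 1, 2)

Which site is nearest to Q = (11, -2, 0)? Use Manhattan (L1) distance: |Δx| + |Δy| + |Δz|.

d(Q,A) = |11−(-2)| + |-2−(-3)| + |0−(-10)| = 13 + 1 + 10 = 24
d(Q,B) = |11−(-1)| + |-2−10| + |0−(-4)| = 12 + 12 + 4 = 28
d(Q,C) = |11−11| + |-2−11| + |0−3| = 0 + 13 + 3 = 16
d(Q,D) = |11−12| + |-2−1| + |0−9| = 1 + 3 + 9 = 13
d(Q,E) = |11−(-6)| + |-2−1| + |0−2| = 17 + 3 + 2 = 22
The smallest is to D, so Q lies in the Voronoi region of D.

D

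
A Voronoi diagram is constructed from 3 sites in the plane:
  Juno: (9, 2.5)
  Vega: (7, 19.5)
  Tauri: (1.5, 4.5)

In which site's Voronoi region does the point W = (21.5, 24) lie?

Vega

Squared Euclidean distances:
d²(W, Juno) = (21.5−9)² + (24−2.5)² = 156.25 + 462.25 = 618.5
d²(W, Vega) = (21.5−7)² + (24−19.5)² = 210.25 + 20.25 = 230.5
d²(W, Tauri) = (21.5−1.5)² + (24−4.5)² = 400 + 380.25 = 780.25
Minimum is at Vega.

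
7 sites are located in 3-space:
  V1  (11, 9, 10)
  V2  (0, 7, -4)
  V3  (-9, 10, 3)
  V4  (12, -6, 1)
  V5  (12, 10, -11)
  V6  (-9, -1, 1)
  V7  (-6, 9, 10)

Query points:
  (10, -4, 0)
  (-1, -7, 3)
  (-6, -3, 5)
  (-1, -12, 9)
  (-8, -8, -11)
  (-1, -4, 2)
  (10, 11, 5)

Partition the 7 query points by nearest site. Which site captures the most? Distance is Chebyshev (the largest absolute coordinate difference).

V6

(10, -4, 0) — d to each: V1:13, V2:11, V3:19, V4:2, V5:14, V6:19, V7:16 → nearest is V4
(-1, -7, 3) — d to each: V1:16, V2:14, V3:17, V4:13, V5:17, V6:8, V7:16 → nearest is V6
(-6, -3, 5) — d to each: V1:17, V2:10, V3:13, V4:18, V5:18, V6:4, V7:12 → nearest is V6
(-1, -12, 9) — d to each: V1:21, V2:19, V3:22, V4:13, V5:22, V6:11, V7:21 → nearest is V6
(-8, -8, -11) — d to each: V1:21, V2:15, V3:18, V4:20, V5:20, V6:12, V7:21 → nearest is V6
(-1, -4, 2) — d to each: V1:13, V2:11, V3:14, V4:13, V5:14, V6:8, V7:13 → nearest is V6
(10, 11, 5) — d to each: V1:5, V2:10, V3:19, V4:17, V5:16, V6:19, V7:16 → nearest is V1
Tally — V1:1, V4:1, V6:5. V6 captures the most (5).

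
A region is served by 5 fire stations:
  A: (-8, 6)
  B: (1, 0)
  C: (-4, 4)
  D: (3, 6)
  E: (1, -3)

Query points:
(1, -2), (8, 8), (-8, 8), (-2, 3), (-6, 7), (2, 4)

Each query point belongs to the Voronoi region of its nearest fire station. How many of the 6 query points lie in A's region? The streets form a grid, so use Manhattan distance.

(1, -2) — d to each: A:17, B:2, C:11, D:10, E:1 → nearest is E
(8, 8) — d to each: A:18, B:15, C:16, D:7, E:18 → nearest is D
(-8, 8) — d to each: A:2, B:17, C:8, D:13, E:20 → nearest is A
(-2, 3) — d to each: A:9, B:6, C:3, D:8, E:9 → nearest is C
(-6, 7) — d to each: A:3, B:14, C:5, D:10, E:17 → nearest is A
(2, 4) — d to each: A:12, B:5, C:6, D:3, E:8 → nearest is D
2 of the 6 points have A as nearest.

2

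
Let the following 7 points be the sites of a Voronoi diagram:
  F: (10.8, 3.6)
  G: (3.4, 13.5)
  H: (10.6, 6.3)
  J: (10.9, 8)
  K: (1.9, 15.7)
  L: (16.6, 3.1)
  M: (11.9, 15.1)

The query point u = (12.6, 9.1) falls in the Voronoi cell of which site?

J

Compare squared distances (the ordering matches that of the actual distances):
|uF|² = (12.6−10.8)² + (9.1−3.6)² = 3.24 + 30.25 = 33.49
|uG|² = (12.6−3.4)² + (9.1−13.5)² = 84.64 + 19.36 = 104
|uH|² = (12.6−10.6)² + (9.1−6.3)² = 4 + 7.84 = 11.84
|uJ|² = (12.6−10.9)² + (9.1−8)² = 2.89 + 1.21 = 4.1
|uK|² = (12.6−1.9)² + (9.1−15.7)² = 114.49 + 43.56 = 158.05
|uL|² = (12.6−16.6)² + (9.1−3.1)² = 16 + 36 = 52
|uM|² = (12.6−11.9)² + (9.1−15.1)² = 0.49 + 36 = 36.49
The smallest is to J, so u lies in the Voronoi region of J.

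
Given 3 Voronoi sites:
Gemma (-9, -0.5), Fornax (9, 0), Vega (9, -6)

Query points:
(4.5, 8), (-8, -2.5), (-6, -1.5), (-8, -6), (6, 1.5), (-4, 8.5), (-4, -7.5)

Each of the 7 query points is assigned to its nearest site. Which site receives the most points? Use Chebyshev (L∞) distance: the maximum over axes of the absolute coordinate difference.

(4.5, 8) — d to each: Gemma:13.5, Fornax:8, Vega:14 → nearest is Fornax
(-8, -2.5) — d to each: Gemma:2, Fornax:17, Vega:17 → nearest is Gemma
(-6, -1.5) — d to each: Gemma:3, Fornax:15, Vega:15 → nearest is Gemma
(-8, -6) — d to each: Gemma:5.5, Fornax:17, Vega:17 → nearest is Gemma
(6, 1.5) — d to each: Gemma:15, Fornax:3, Vega:7.5 → nearest is Fornax
(-4, 8.5) — d to each: Gemma:9, Fornax:13, Vega:14.5 → nearest is Gemma
(-4, -7.5) — d to each: Gemma:7, Fornax:13, Vega:13 → nearest is Gemma
Tally — Gemma:5, Fornax:2. Gemma captures the most (5).

Gemma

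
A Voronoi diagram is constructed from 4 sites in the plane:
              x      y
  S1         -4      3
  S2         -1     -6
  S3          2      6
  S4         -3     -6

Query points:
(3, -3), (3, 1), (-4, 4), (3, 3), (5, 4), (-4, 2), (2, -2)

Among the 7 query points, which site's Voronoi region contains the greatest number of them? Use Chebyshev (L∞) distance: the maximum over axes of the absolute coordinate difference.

(3, -3) — d to each: S1:7, S2:4, S3:9, S4:6 → nearest is S2
(3, 1) — d to each: S1:7, S2:7, S3:5, S4:7 → nearest is S3
(-4, 4) — d to each: S1:1, S2:10, S3:6, S4:10 → nearest is S1
(3, 3) — d to each: S1:7, S2:9, S3:3, S4:9 → nearest is S3
(5, 4) — d to each: S1:9, S2:10, S3:3, S4:10 → nearest is S3
(-4, 2) — d to each: S1:1, S2:8, S3:6, S4:8 → nearest is S1
(2, -2) — d to each: S1:6, S2:4, S3:8, S4:5 → nearest is S2
Tally — S1:2, S2:2, S3:3. S3 captures the most (3).

S3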